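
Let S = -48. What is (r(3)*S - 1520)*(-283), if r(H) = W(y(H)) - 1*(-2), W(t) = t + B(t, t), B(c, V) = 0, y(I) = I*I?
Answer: 579584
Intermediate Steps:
y(I) = I²
W(t) = t (W(t) = t + 0 = t)
r(H) = 2 + H² (r(H) = H² - 1*(-2) = H² + 2 = 2 + H²)
(r(3)*S - 1520)*(-283) = ((2 + 3²)*(-48) - 1520)*(-283) = ((2 + 9)*(-48) - 1520)*(-283) = (11*(-48) - 1520)*(-283) = (-528 - 1520)*(-283) = -2048*(-283) = 579584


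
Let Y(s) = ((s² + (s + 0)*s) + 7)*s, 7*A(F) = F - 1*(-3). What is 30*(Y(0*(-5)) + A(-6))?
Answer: -90/7 ≈ -12.857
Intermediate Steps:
A(F) = 3/7 + F/7 (A(F) = (F - 1*(-3))/7 = (F + 3)/7 = (3 + F)/7 = 3/7 + F/7)
Y(s) = s*(7 + 2*s²) (Y(s) = ((s² + s*s) + 7)*s = ((s² + s²) + 7)*s = (2*s² + 7)*s = (7 + 2*s²)*s = s*(7 + 2*s²))
30*(Y(0*(-5)) + A(-6)) = 30*((0*(-5))*(7 + 2*(0*(-5))²) + (3/7 + (⅐)*(-6))) = 30*(0*(7 + 2*0²) + (3/7 - 6/7)) = 30*(0*(7 + 2*0) - 3/7) = 30*(0*(7 + 0) - 3/7) = 30*(0*7 - 3/7) = 30*(0 - 3/7) = 30*(-3/7) = -90/7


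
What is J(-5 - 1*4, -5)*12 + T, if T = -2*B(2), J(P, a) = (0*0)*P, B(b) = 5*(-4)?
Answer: 40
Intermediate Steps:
B(b) = -20
J(P, a) = 0 (J(P, a) = 0*P = 0)
T = 40 (T = -2*(-20) = 40)
J(-5 - 1*4, -5)*12 + T = 0*12 + 40 = 0 + 40 = 40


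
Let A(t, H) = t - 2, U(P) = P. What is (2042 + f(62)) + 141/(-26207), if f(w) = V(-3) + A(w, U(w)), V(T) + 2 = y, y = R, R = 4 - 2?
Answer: 55086973/26207 ≈ 2102.0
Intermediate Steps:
R = 2
A(t, H) = -2 + t
y = 2
V(T) = 0 (V(T) = -2 + 2 = 0)
f(w) = -2 + w (f(w) = 0 + (-2 + w) = -2 + w)
(2042 + f(62)) + 141/(-26207) = (2042 + (-2 + 62)) + 141/(-26207) = (2042 + 60) + 141*(-1/26207) = 2102 - 141/26207 = 55086973/26207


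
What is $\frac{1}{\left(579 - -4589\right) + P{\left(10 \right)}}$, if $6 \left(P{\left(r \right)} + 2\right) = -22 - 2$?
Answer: $\frac{1}{5162} \approx 0.00019372$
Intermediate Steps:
$P{\left(r \right)} = -6$ ($P{\left(r \right)} = -2 + \frac{-22 - 2}{6} = -2 + \frac{1}{6} \left(-24\right) = -2 - 4 = -6$)
$\frac{1}{\left(579 - -4589\right) + P{\left(10 \right)}} = \frac{1}{\left(579 - -4589\right) - 6} = \frac{1}{\left(579 + 4589\right) - 6} = \frac{1}{5168 - 6} = \frac{1}{5162}$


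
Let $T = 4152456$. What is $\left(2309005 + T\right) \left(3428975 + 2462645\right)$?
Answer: $38068472856820$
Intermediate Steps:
$\left(2309005 + T\right) \left(3428975 + 2462645\right) = \left(2309005 + 4152456\right) \left(3428975 + 2462645\right) = 6461461 \cdot 5891620 = 38068472856820$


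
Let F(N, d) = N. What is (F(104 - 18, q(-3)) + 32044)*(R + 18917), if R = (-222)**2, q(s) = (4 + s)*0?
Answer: 2191298130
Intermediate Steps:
q(s) = 0
R = 49284
(F(104 - 18, q(-3)) + 32044)*(R + 18917) = ((104 - 18) + 32044)*(49284 + 18917) = (86 + 32044)*68201 = 32130*68201 = 2191298130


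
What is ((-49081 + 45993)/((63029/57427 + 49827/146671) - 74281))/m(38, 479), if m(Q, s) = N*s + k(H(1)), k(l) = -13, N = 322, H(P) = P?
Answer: 26009839596496/96490487281675861025 ≈ 2.6956e-7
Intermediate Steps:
m(Q, s) = -13 + 322*s (m(Q, s) = 322*s - 13 = -13 + 322*s)
((-49081 + 45993)/((63029/57427 + 49827/146671) - 74281))/m(38, 479) = ((-49081 + 45993)/((63029/57427 + 49827/146671) - 74281))/(-13 + 322*479) = (-3088/((63029*(1/57427) + 49827*(1/146671)) - 74281))/(-13 + 154238) = -3088/((63029/57427 + 49827/146671) - 74281)/154225 = -3088/(12105941588/8422875517 - 74281)*(1/154225) = -3088/(-625647510336689/8422875517)*(1/154225) = -3088*(-8422875517/625647510336689)*(1/154225) = (26009839596496/625647510336689)*(1/154225) = 26009839596496/96490487281675861025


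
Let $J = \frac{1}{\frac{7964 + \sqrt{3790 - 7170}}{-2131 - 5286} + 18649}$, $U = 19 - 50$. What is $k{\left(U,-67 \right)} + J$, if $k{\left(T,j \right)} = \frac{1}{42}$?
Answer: $\frac{913009704896467}{38260235563137882} + \frac{192842 i \sqrt{5}}{19130117781568941} \approx 0.023863 + 2.2541 \cdot 10^{-11} i$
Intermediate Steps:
$U = -31$
$k{\left(T,j \right)} = \frac{1}{42}$
$J = \frac{1}{\frac{138311669}{7417} - \frac{26 i \sqrt{5}}{7417}}$ ($J = \frac{1}{\frac{7964 + \sqrt{-3380}}{-7417} + 18649} = \frac{1}{\left(7964 + 26 i \sqrt{5}\right) \left(- \frac{1}{7417}\right) + 18649} = \frac{1}{\left(- \frac{7964}{7417} - \frac{26 i \sqrt{5}}{7417}\right) + 18649} = \frac{1}{\frac{138311669}{7417} - \frac{26 i \sqrt{5}}{7417}} \approx 5.3625 \cdot 10^{-5} + 2.0 \cdot 10^{-11} i$)
$k{\left(U,-67 \right)} + J = \frac{1}{42} + \left(\frac{1025857648973}{19130117781568941} + \frac{192842 i \sqrt{5}}{19130117781568941}\right) = \frac{913009704896467}{38260235563137882} + \frac{192842 i \sqrt{5}}{19130117781568941}$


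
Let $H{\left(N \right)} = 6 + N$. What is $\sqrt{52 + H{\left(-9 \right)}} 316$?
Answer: $2212$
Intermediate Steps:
$\sqrt{52 + H{\left(-9 \right)}} 316 = \sqrt{52 + \left(6 - 9\right)} 316 = \sqrt{52 - 3} \cdot 316 = \sqrt{49} \cdot 316 = 7 \cdot 316 = 2212$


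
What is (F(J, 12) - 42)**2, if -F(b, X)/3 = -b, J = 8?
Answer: 324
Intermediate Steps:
F(b, X) = 3*b (F(b, X) = -(-3)*b = 3*b)
(F(J, 12) - 42)**2 = (3*8 - 42)**2 = (24 - 42)**2 = (-18)**2 = 324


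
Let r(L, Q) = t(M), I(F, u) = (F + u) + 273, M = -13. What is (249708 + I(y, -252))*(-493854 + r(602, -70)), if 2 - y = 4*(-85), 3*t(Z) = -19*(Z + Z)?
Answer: -123457385276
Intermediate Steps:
t(Z) = -38*Z/3 (t(Z) = (-19*(Z + Z))/3 = (-38*Z)/3 = -38*Z/3)
y = 342 (y = 2 - 4*(-85) = 2 - 1*(-340) = 2 + 340 = 342)
I(F, u) = 273 + F + u
r(L, Q) = 494/3 (r(L, Q) = -38/3*(-13) = 494/3)
(249708 + I(y, -252))*(-493854 + r(602, -70)) = (249708 + (273 + 342 - 252))*(-493854 + 494/3) = (249708 + 363)*(-1481068/3) = 250071*(-1481068/3) = -123457385276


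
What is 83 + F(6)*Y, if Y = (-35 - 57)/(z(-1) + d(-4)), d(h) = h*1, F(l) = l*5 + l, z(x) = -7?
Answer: 4225/11 ≈ 384.09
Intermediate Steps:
F(l) = 6*l (F(l) = 5*l + l = 6*l)
d(h) = h
Y = 92/11 (Y = (-35 - 57)/(-7 - 4) = -92/(-11) = -92*(-1/11) = 92/11 ≈ 8.3636)
83 + F(6)*Y = 83 + (6*6)*(92/11) = 83 + 36*(92/11) = 83 + 3312/11 = 4225/11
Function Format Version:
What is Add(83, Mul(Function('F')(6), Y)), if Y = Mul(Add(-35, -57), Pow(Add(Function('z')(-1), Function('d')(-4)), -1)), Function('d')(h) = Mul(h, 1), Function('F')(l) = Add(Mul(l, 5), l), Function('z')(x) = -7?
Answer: Rational(4225, 11) ≈ 384.09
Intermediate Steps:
Function('F')(l) = Mul(6, l) (Function('F')(l) = Add(Mul(5, l), l) = Mul(6, l))
Function('d')(h) = h
Y = Rational(92, 11) (Y = Mul(Add(-35, -57), Pow(Add(-7, -4), -1)) = Mul(-92, Pow(-11, -1)) = Mul(-92, Rational(-1, 11)) = Rational(92, 11) ≈ 8.3636)
Add(83, Mul(Function('F')(6), Y)) = Add(83, Mul(Mul(6, 6), Rational(92, 11))) = Add(83, Mul(36, Rational(92, 11))) = Add(83, Rational(3312, 11)) = Rational(4225, 11)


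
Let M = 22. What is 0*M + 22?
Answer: 22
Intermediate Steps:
0*M + 22 = 0*22 + 22 = 0 + 22 = 22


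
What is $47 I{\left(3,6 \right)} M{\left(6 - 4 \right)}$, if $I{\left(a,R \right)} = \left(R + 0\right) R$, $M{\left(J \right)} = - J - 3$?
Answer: $-8460$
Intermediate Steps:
$M{\left(J \right)} = -3 - J$
$I{\left(a,R \right)} = R^{2}$ ($I{\left(a,R \right)} = R R = R^{2}$)
$47 I{\left(3,6 \right)} M{\left(6 - 4 \right)} = 47 \cdot 6^{2} \left(-3 - \left(6 - 4\right)\right) = 47 \cdot 36 \left(-3 - 2\right) = 1692 \left(-3 - 2\right) = 1692 \left(-5\right) = -8460$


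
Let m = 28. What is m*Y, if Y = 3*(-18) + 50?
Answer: -112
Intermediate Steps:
Y = -4 (Y = -54 + 50 = -4)
m*Y = 28*(-4) = -112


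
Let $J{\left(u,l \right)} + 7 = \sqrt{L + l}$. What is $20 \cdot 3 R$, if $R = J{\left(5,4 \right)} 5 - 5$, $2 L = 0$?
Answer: $-1800$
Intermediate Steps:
$L = 0$ ($L = \frac{1}{2} \cdot 0 = 0$)
$J{\left(u,l \right)} = -7 + \sqrt{l}$ ($J{\left(u,l \right)} = -7 + \sqrt{0 + l} = -7 + \sqrt{l}$)
$R = -30$ ($R = \left(-7 + \sqrt{4}\right) 5 - 5 = \left(-7 + 2\right) 5 - 5 = \left(-5\right) 5 - 5 = -25 - 5 = -30$)
$20 \cdot 3 R = 20 \cdot 3 \left(-30\right) = 60 \left(-30\right) = -1800$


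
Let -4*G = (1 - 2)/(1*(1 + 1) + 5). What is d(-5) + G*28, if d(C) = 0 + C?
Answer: -4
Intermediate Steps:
G = 1/28 (G = -(1 - 2)/(4*(1*(1 + 1) + 5)) = -(-1)/(4*(1*2 + 5)) = -(-1)/(4*(2 + 5)) = -(-1)/(4*7) = -¼*(-⅐) = 1/28 ≈ 0.035714)
d(C) = C
d(-5) + G*28 = -5 + (1/28)*28 = -5 + 1 = -4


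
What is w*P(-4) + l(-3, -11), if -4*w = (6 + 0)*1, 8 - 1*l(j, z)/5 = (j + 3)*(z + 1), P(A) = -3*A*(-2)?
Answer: 76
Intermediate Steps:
P(A) = 6*A
l(j, z) = 40 - 5*(1 + z)*(3 + j) (l(j, z) = 40 - 5*(j + 3)*(z + 1) = 40 - 5*(3 + j)*(1 + z) = 40 - 5*(1 + z)*(3 + j))
w = -3/2 (w = -(6 + 0)/4 = -3/2 ≈ -1.5000)
w*P(-4) + l(-3, -11) = -9*(-4) + (25 - 15*(-11) - 5*(-3) - 5*(-3)*(-11)) = -3/2*(-24) + (25 + 165 + 15 - 165) = 36 + 40 = 76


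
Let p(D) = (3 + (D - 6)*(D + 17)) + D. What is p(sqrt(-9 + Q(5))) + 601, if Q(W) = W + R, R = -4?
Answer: 494 + 24*I*sqrt(2) ≈ 494.0 + 33.941*I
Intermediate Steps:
Q(W) = -4 + W (Q(W) = W - 4 = -4 + W)
p(D) = 3 + D + (-6 + D)*(17 + D) (p(D) = (3 + (-6 + D)*(17 + D)) + D = 3 + D + (-6 + D)*(17 + D))
p(sqrt(-9 + Q(5))) + 601 = (-99 + (sqrt(-9 + (-4 + 5)))**2 + 12*sqrt(-9 + (-4 + 5))) + 601 = (-99 + (sqrt(-9 + 1))**2 + 12*sqrt(-9 + 1)) + 601 = (-99 + (sqrt(-8))**2 + 12*sqrt(-8)) + 601 = (-99 + (2*I*sqrt(2))**2 + 12*(2*I*sqrt(2))) + 601 = (-99 - 8 + 24*I*sqrt(2)) + 601 = (-107 + 24*I*sqrt(2)) + 601 = 494 + 24*I*sqrt(2)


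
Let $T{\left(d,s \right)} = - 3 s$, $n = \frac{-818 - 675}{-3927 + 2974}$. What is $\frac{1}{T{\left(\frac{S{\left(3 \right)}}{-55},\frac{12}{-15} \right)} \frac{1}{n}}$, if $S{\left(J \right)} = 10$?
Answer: $\frac{7465}{11436} \approx 0.65276$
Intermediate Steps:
$n = \frac{1493}{953}$ ($n = - \frac{1493}{-953} = \left(-1493\right) \left(- \frac{1}{953}\right) = \frac{1493}{953} \approx 1.5666$)
$\frac{1}{T{\left(\frac{S{\left(3 \right)}}{-55},\frac{12}{-15} \right)} \frac{1}{n}} = \frac{1}{- 3 \frac{12}{-15} \frac{1}{\frac{1493}{953}}} = \frac{1}{- 3 \cdot 12 \left(- \frac{1}{15}\right) \frac{953}{1493}} = \frac{1}{\left(-3\right) \left(- \frac{4}{5}\right) \frac{953}{1493}} = \frac{1}{\frac{12}{5} \cdot \frac{953}{1493}} = \frac{1}{\frac{11436}{7465}} = \frac{7465}{11436}$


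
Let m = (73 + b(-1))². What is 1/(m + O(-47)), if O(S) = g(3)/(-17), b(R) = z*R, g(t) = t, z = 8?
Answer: 17/71822 ≈ 0.00023670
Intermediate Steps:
b(R) = 8*R
m = 4225 (m = (73 + 8*(-1))² = (73 - 8)² = 65² = 4225)
O(S) = -3/17 (O(S) = 3/(-17) = -1/17*3 = -3/17)
1/(m + O(-47)) = 1/(4225 - 3/17) = 1/(71822/17) = 17/71822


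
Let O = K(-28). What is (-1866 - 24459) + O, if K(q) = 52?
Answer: -26273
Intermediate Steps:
O = 52
(-1866 - 24459) + O = (-1866 - 24459) + 52 = -26325 + 52 = -26273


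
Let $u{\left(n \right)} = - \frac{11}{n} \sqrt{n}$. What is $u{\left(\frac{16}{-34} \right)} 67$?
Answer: $\frac{737 i \sqrt{34}}{4} \approx 1074.4 i$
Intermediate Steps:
$u{\left(n \right)} = - \frac{11}{\sqrt{n}}$
$u{\left(\frac{16}{-34} \right)} 67 = - \frac{11}{4 \frac{i \sqrt{34}}{34}} \cdot 67 = - \frac{11}{\frac{2}{17} i \sqrt{34}} \cdot 67 = - 11 \left(- \frac{i \sqrt{34}}{4}\right) 67 = \frac{11 i \sqrt{34}}{4} \cdot 67 = \frac{737 i \sqrt{34}}{4}$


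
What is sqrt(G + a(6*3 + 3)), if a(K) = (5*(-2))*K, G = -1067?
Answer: I*sqrt(1277) ≈ 35.735*I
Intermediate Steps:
a(K) = -10*K
sqrt(G + a(6*3 + 3)) = sqrt(-1067 - 10*(6*3 + 3)) = sqrt(-1067 - 10*(18 + 3)) = sqrt(-1067 - 10*21) = sqrt(-1067 - 210) = sqrt(-1277) = I*sqrt(1277)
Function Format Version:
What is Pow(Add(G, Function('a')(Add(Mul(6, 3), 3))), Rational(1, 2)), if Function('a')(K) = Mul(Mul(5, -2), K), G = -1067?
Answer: Mul(I, Pow(1277, Rational(1, 2))) ≈ Mul(35.735, I)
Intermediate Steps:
Function('a')(K) = Mul(-10, K)
Pow(Add(G, Function('a')(Add(Mul(6, 3), 3))), Rational(1, 2)) = Pow(Add(-1067, Mul(-10, Add(Mul(6, 3), 3))), Rational(1, 2)) = Pow(Add(-1067, Mul(-10, Add(18, 3))), Rational(1, 2)) = Pow(Add(-1067, Mul(-10, 21)), Rational(1, 2)) = Pow(Add(-1067, -210), Rational(1, 2)) = Pow(-1277, Rational(1, 2)) = Mul(I, Pow(1277, Rational(1, 2)))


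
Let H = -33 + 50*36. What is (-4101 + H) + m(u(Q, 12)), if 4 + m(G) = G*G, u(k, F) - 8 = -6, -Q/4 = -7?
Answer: -2334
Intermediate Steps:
Q = 28 (Q = -4*(-7) = 28)
u(k, F) = 2 (u(k, F) = 8 - 6 = 2)
H = 1767 (H = -33 + 1800 = 1767)
m(G) = -4 + G² (m(G) = -4 + G*G = -4 + G²)
(-4101 + H) + m(u(Q, 12)) = (-4101 + 1767) + (-4 + 2²) = -2334 + (-4 + 4) = -2334 + 0 = -2334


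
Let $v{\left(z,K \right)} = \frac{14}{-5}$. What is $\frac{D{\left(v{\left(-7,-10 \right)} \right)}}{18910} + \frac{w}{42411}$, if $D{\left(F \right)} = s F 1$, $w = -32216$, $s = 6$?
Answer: $- \frac{1524792662}{2004980025} \approx -0.7605$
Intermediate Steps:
$v{\left(z,K \right)} = - \frac{14}{5}$ ($v{\left(z,K \right)} = 14 \left(- \frac{1}{5}\right) = - \frac{14}{5}$)
$D{\left(F \right)} = 6 F$ ($D{\left(F \right)} = 6 F 1 = 6 F$)
$\frac{D{\left(v{\left(-7,-10 \right)} \right)}}{18910} + \frac{w}{42411} = \frac{6 \left(- \frac{14}{5}\right)}{18910} - \frac{32216}{42411} = \left(- \frac{84}{5}\right) \frac{1}{18910} - \frac{32216}{42411} = - \frac{42}{47275} - \frac{32216}{42411} = - \frac{1524792662}{2004980025}$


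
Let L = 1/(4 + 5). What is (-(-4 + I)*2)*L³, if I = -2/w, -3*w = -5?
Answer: 52/3645 ≈ 0.014266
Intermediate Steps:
w = 5/3 (w = -⅓*(-5) = 5/3 ≈ 1.6667)
L = ⅑ (L = 1/9 = ⅑ ≈ 0.11111)
I = -6/5 (I = -2/5/3 = -2*⅗ = -6/5 ≈ -1.2000)
(-(-4 + I)*2)*L³ = (-(-4 - 6/5)*2)*(⅑)³ = -(-26)*2/5*(1/729) = -1*(-52/5)*(1/729) = (52/5)*(1/729) = 52/3645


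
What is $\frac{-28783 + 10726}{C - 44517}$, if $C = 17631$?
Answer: $\frac{6019}{8962} \approx 0.67161$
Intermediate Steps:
$\frac{-28783 + 10726}{C - 44517} = \frac{-28783 + 10726}{17631 - 44517} = - \frac{18057}{-26886} = \left(-18057\right) \left(- \frac{1}{26886}\right) = \frac{6019}{8962}$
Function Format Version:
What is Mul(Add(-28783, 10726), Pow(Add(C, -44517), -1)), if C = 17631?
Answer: Rational(6019, 8962) ≈ 0.67161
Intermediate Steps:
Mul(Add(-28783, 10726), Pow(Add(C, -44517), -1)) = Mul(Add(-28783, 10726), Pow(Add(17631, -44517), -1)) = Mul(-18057, Pow(-26886, -1)) = Mul(-18057, Rational(-1, 26886)) = Rational(6019, 8962)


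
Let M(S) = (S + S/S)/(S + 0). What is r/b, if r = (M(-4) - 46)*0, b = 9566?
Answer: 0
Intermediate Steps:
M(S) = (1 + S)/S (M(S) = (S + 1)/S = (1 + S)/S)
r = 0 (r = ((1 - 4)/(-4) - 46)*0 = (-¼*(-3) - 46)*0 = (¾ - 46)*0 = -181/4*0 = 0)
r/b = 0/9566 = 0*(1/9566) = 0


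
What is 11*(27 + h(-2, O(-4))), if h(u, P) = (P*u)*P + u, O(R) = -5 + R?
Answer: -1507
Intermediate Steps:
h(u, P) = u + u*P**2 (h(u, P) = u*P**2 + u = u + u*P**2)
11*(27 + h(-2, O(-4))) = 11*(27 - 2*(1 + (-5 - 4)**2)) = 11*(27 - 2*(1 + (-9)**2)) = 11*(27 - 2*(1 + 81)) = 11*(27 - 2*82) = 11*(27 - 164) = 11*(-137) = -1507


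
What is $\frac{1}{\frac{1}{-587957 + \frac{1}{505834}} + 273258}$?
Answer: $\frac{297408641137}{81269290459308512} \approx 3.6595 \cdot 10^{-6}$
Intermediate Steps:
$\frac{1}{\frac{1}{-587957 + \frac{1}{505834}} + 273258} = \frac{1}{\frac{1}{- \frac{297408641137}{505834}} + 273258} = \frac{1}{- \frac{505834}{297408641137} + 273258} = \frac{1}{\frac{81269290459308512}{297408641137}} = \frac{297408641137}{81269290459308512}$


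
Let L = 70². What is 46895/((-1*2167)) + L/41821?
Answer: -1950577495/90626107 ≈ -21.523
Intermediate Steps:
L = 4900
46895/((-1*2167)) + L/41821 = 46895/((-1*2167)) + 4900/41821 = 46895/(-2167) + 4900*(1/41821) = 46895*(-1/2167) + 4900/41821 = -46895/2167 + 4900/41821 = -1950577495/90626107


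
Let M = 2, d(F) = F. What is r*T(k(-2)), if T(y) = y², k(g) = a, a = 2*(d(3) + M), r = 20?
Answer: 2000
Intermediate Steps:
a = 10 (a = 2*(3 + 2) = 2*5 = 10)
k(g) = 10
r*T(k(-2)) = 20*10² = 20*100 = 2000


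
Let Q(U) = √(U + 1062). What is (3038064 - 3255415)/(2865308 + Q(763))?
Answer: -622777559108/8209989933039 + 1086755*√73/8209989933039 ≈ -0.075855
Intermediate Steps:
Q(U) = √(1062 + U)
(3038064 - 3255415)/(2865308 + Q(763)) = (3038064 - 3255415)/(2865308 + √(1062 + 763)) = -217351/(2865308 + √1825) = -217351/(2865308 + 5*√73)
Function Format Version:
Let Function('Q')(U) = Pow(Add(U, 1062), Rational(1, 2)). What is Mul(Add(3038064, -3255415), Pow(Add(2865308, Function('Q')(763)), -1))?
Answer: Add(Rational(-622777559108, 8209989933039), Mul(Rational(1086755, 8209989933039), Pow(73, Rational(1, 2)))) ≈ -0.075855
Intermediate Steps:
Function('Q')(U) = Pow(Add(1062, U), Rational(1, 2))
Mul(Add(3038064, -3255415), Pow(Add(2865308, Function('Q')(763)), -1)) = Mul(Add(3038064, -3255415), Pow(Add(2865308, Pow(Add(1062, 763), Rational(1, 2))), -1)) = Mul(-217351, Pow(Add(2865308, Pow(1825, Rational(1, 2))), -1)) = Mul(-217351, Pow(Add(2865308, Mul(5, Pow(73, Rational(1, 2)))), -1))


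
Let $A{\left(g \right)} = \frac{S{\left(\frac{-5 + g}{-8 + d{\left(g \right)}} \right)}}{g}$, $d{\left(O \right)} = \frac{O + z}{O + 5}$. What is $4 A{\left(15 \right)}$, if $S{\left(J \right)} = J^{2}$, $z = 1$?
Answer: $\frac{125}{243} \approx 0.5144$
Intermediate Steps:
$d{\left(O \right)} = \frac{1 + O}{5 + O}$ ($d{\left(O \right)} = \frac{O + 1}{O + 5} = \frac{1 + O}{5 + O}$)
$A{\left(g \right)} = \frac{\left(-5 + g\right)^{2}}{g \left(-8 + \frac{1 + g}{5 + g}\right)^{2}}$ ($A{\left(g \right)} = \frac{\left(\frac{-5 + g}{-8 + \frac{1 + g}{5 + g}}\right)^{2}}{g} = \frac{\frac{1}{\left(-8 + \frac{1 + g}{5 + g}\right)^{2}} \left(-5 + g\right)^{2}}{g} = \frac{\left(-5 + g\right)^{2}}{g \left(-8 + \frac{1 + g}{5 + g}\right)^{2}}$)
$4 A{\left(15 \right)} = 4 \frac{\left(-5 + 15\right)^{2} \left(5 + 15\right)^{2}}{15 \left(39 + 7 \cdot 15\right)^{2}} = 4 \frac{10^{2} \cdot 20^{2}}{15 \left(39 + 105\right)^{2}} = 4 \cdot \frac{1}{15} \cdot 100 \cdot 400 \cdot \frac{1}{20736} = 4 \cdot \frac{125}{972} = \frac{125}{243}$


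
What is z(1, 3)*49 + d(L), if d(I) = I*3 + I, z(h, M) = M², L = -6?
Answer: 417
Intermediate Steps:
d(I) = 4*I (d(I) = 3*I + I = 4*I)
z(1, 3)*49 + d(L) = 3²*49 + 4*(-6) = 9*49 - 24 = 441 - 24 = 417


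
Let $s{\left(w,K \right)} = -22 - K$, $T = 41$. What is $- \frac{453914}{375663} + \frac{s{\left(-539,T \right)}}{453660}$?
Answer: $- \frac{68648764003}{56807758860} \approx -1.2084$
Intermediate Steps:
$- \frac{453914}{375663} + \frac{s{\left(-539,T \right)}}{453660} = - \frac{453914}{375663} + \frac{-22 - 41}{453660} = \left(-453914\right) \frac{1}{375663} + \left(-22 - 41\right) \frac{1}{453660} = - \frac{453914}{375663} - \frac{21}{151220} = - \frac{68648764003}{56807758860}$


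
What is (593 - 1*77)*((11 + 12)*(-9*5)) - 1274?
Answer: -535334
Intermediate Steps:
(593 - 1*77)*((11 + 12)*(-9*5)) - 1274 = (593 - 77)*(23*(-45)) - 1274 = 516*(-1035) - 1274 = -534060 - 1274 = -535334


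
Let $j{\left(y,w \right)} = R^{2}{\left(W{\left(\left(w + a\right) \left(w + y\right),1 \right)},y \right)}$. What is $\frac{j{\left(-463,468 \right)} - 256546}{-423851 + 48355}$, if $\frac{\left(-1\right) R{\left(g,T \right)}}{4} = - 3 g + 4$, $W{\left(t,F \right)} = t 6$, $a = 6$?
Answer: $- \frac{14556146415}{187748} \approx -77530.0$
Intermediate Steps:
$W{\left(t,F \right)} = 6 t$
$R{\left(g,T \right)} = -16 + 12 g$ ($R{\left(g,T \right)} = - 4 \left(- 3 g + 4\right) = - 4 \left(4 - 3 g\right) = -16 + 12 g$)
$j{\left(y,w \right)} = \left(-16 + 72 \left(6 + w\right) \left(w + y\right)\right)^{2}$ ($j{\left(y,w \right)} = \left(-16 + 12 \cdot 6 \left(w + 6\right) \left(w + y\right)\right)^{2} = \left(-16 + 12 \cdot 6 \left(6 + w\right) \left(w + y\right)\right)^{2} = \left(-16 + 72 \left(6 + w\right) \left(w + y\right)\right)^{2}$)
$\frac{j{\left(-463,468 \right)} - 256546}{-423851 + 48355} = \frac{64 \left(-2 + 9 \cdot 468^{2} + 54 \cdot 468 + 54 \left(-463\right) + 9 \cdot 468 \left(-463\right)\right)^{2} - 256546}{-423851 + 48355} = \frac{64 \left(-2 + 9 \cdot 219024 + 25272 - 25002 - 1950156\right)^{2} - 256546}{-375496} = \left(64 \left(-2 + 1971216 + 25272 - 25002 - 1950156\right)^{2} - 256546\right) \left(- \frac{1}{375496}\right) = \left(64 \cdot 21328^{2} - 256546\right) \left(- \frac{1}{375496}\right) = \left(64 \cdot 454883584 - 256546\right) \left(- \frac{1}{375496}\right) = \left(29112549376 - 256546\right) \left(- \frac{1}{375496}\right) = 29112292830 \left(- \frac{1}{375496}\right) = - \frac{14556146415}{187748}$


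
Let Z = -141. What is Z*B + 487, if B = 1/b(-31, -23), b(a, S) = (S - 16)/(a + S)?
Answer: 3793/13 ≈ 291.77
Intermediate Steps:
b(a, S) = (-16 + S)/(S + a)
B = 18/13 (B = 1/((-16 - 23)/(-23 - 31)) = 1/(-39/(-54)) = 1/(-1/54*(-39)) = 1/(13/18) = 18/13 ≈ 1.3846)
Z*B + 487 = -141*18/13 + 487 = -2538/13 + 487 = 3793/13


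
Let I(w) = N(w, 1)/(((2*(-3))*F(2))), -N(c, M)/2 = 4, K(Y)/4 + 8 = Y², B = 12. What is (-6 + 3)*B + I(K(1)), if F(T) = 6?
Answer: -322/9 ≈ -35.778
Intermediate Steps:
K(Y) = -32 + 4*Y²
N(c, M) = -8 (N(c, M) = -2*4 = -8)
I(w) = 2/9 (I(w) = -8/((2*(-3))*6) = -8/((-6*6)) = -8/(-36) = -8*(-1/36) = 2/9)
(-6 + 3)*B + I(K(1)) = (-6 + 3)*12 + 2/9 = -3*12 + 2/9 = -36 + 2/9 = -322/9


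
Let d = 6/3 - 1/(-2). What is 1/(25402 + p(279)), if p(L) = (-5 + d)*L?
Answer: 2/49409 ≈ 4.0478e-5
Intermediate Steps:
d = 5/2 (d = 6*(1/3) - 1*(-1/2) = 2 + 1/2 = 5/2 ≈ 2.5000)
p(L) = -5*L/2 (p(L) = (-5 + 5/2)*L = -5*L/2)
1/(25402 + p(279)) = 1/(25402 - 5/2*279) = 1/(25402 - 1395/2) = 1/(49409/2) = 2/49409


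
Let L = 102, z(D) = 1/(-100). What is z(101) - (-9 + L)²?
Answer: -864901/100 ≈ -8649.0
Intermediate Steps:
z(D) = -1/100
z(101) - (-9 + L)² = -1/100 - (-9 + 102)² = -1/100 - 1*93² = -1/100 - 1*8649 = -1/100 - 8649 = -864901/100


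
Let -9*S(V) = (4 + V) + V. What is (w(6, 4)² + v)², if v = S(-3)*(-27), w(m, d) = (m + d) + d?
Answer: 36100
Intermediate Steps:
w(m, d) = m + 2*d (w(m, d) = (d + m) + d = m + 2*d)
S(V) = -4/9 - 2*V/9 (S(V) = -((4 + V) + V)/9 = -(4 + 2*V)/9 = -4/9 - 2*V/9)
v = -6 (v = (-4/9 - 2/9*(-3))*(-27) = (-4/9 + ⅔)*(-27) = (2/9)*(-27) = -6)
(w(6, 4)² + v)² = ((6 + 2*4)² - 6)² = ((6 + 8)² - 6)² = (14² - 6)² = (196 - 6)² = 190² = 36100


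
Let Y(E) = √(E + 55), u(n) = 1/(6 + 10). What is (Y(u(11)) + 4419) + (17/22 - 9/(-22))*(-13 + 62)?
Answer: 49246/11 + √881/4 ≈ 4484.3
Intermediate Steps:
u(n) = 1/16
Y(E) = √(55 + E)
(Y(u(11)) + 4419) + (17/22 - 9/(-22))*(-13 + 62) = (√(55 + 1/16) + 4419) + (17/22 - 9/(-22))*(-13 + 62) = (√(881/16) + 4419) + (17*(1/22) - 9*(-1/22))*49 = (√881/4 + 4419) + (17/22 + 9/22)*49 = (4419 + √881/4) + (13/11)*49 = (4419 + √881/4) + 637/11 = 49246/11 + √881/4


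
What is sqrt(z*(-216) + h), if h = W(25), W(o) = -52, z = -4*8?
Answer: 14*sqrt(35) ≈ 82.825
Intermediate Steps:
z = -32
h = -52
sqrt(z*(-216) + h) = sqrt(-32*(-216) - 52) = sqrt(6912 - 52) = sqrt(6860) = 14*sqrt(35)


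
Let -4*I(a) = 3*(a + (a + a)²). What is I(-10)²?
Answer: 342225/4 ≈ 85556.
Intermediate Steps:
I(a) = -3*a² - 3*a/4 (I(a) = -3*(a + (a + a)²)/4 = -3*(a + (2*a)²)/4 = -3*(a + 4*a²)/4 = -(3*a + 12*a²)/4 = -3*a² - 3*a/4)
I(-10)² = (-¾*(-10)*(1 + 4*(-10)))² = (-¾*(-10)*(1 - 40))² = (-¾*(-10)*(-39))² = (-585/2)² = 342225/4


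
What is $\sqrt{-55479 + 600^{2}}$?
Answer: $\sqrt{304521} \approx 551.83$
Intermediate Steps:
$\sqrt{-55479 + 600^{2}} = \sqrt{-55479 + 360000} = \sqrt{304521}$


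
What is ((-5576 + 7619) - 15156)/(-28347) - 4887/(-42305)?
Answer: 231092418/399739945 ≈ 0.57811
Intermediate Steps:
((-5576 + 7619) - 15156)/(-28347) - 4887/(-42305) = (2043 - 15156)*(-1/28347) - 4887*(-1/42305) = -13113*(-1/28347) + 4887/42305 = 4371/9449 + 4887/42305 = 231092418/399739945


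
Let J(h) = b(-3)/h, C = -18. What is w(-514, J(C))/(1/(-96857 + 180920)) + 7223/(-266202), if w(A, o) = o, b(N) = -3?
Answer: 1864807949/133101 ≈ 14010.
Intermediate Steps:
J(h) = -3/h
w(-514, J(C))/(1/(-96857 + 180920)) + 7223/(-266202) = (-3/(-18))/(1/(-96857 + 180920)) + 7223/(-266202) = (-3*(-1/18))/(1/84063) + 7223*(-1/266202) = 1/(6*(1/84063)) - 7223/266202 = (1/6)*84063 - 7223/266202 = 28021/2 - 7223/266202 = 1864807949/133101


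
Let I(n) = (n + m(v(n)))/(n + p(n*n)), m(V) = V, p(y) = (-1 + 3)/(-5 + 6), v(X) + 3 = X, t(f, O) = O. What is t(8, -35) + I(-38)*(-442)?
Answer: -18089/18 ≈ -1004.9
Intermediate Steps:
v(X) = -3 + X
p(y) = 2 (p(y) = 2/1 = 2*1 = 2)
I(n) = (-3 + 2*n)/(2 + n) (I(n) = (n + (-3 + n))/(n + 2) = (-3 + 2*n)/(2 + n))
t(8, -35) + I(-38)*(-442) = -35 + ((-3 + 2*(-38))/(2 - 38))*(-442) = -35 + ((-3 - 76)/(-36))*(-442) = -35 - 1/36*(-79)*(-442) = -35 + (79/36)*(-442) = -35 - 17459/18 = -18089/18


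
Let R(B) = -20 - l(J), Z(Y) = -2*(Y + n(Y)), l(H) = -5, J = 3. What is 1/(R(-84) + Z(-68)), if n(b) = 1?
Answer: 1/119 ≈ 0.0084034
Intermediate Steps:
Z(Y) = -2 - 2*Y (Z(Y) = -2*(Y + 1) = -2*(1 + Y) = -2 - 2*Y)
R(B) = -15 (R(B) = -20 - 1*(-5) = -20 + 5 = -15)
1/(R(-84) + Z(-68)) = 1/(-15 + (-2 - 2*(-68))) = 1/(-15 + (-2 + 136)) = 1/(-15 + 134) = 1/119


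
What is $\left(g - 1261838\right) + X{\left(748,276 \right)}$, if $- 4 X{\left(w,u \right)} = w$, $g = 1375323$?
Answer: $113298$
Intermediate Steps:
$X{\left(w,u \right)} = - \frac{w}{4}$
$\left(g - 1261838\right) + X{\left(748,276 \right)} = \left(1375323 - 1261838\right) - 187 = 113485 - 187 = 113298$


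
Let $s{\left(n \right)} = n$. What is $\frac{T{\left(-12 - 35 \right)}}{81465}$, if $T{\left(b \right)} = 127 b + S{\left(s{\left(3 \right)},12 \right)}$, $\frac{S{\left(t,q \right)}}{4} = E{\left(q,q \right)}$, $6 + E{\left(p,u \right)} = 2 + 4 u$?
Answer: $- \frac{1931}{27155} \approx -0.07111$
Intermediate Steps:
$E{\left(p,u \right)} = -4 + 4 u$ ($E{\left(p,u \right)} = -6 + \left(2 + 4 u\right) = -4 + 4 u$)
$S{\left(t,q \right)} = -16 + 16 q$ ($S{\left(t,q \right)} = 4 \left(-4 + 4 q\right) = -16 + 16 q$)
$T{\left(b \right)} = 176 + 127 b$ ($T{\left(b \right)} = 127 b + \left(-16 + 16 \cdot 12\right) = 127 b + \left(-16 + 192\right) = 127 b + 176 = 176 + 127 b$)
$\frac{T{\left(-12 - 35 \right)}}{81465} = \frac{176 + 127 \left(-12 - 35\right)}{81465} = \left(176 + 127 \left(-47\right)\right) \frac{1}{81465} = \left(176 - 5969\right) \frac{1}{81465} = \left(-5793\right) \frac{1}{81465} = - \frac{1931}{27155}$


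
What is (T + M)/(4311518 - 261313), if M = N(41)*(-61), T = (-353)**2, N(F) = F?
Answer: 122108/4050205 ≈ 0.030149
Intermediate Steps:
T = 124609
M = -2501 (M = 41*(-61) = -2501)
(T + M)/(4311518 - 261313) = (124609 - 2501)/(4311518 - 261313) = 122108/4050205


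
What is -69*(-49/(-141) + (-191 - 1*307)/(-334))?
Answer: -995716/7849 ≈ -126.86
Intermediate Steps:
-69*(-49/(-141) + (-191 - 1*307)/(-334)) = -69*(-49*(-1/141) + (-191 - 307)*(-1/334)) = -69*(49/141 - 498*(-1/334)) = -69*(49/141 + 249/167) = -69*43292/23547 = -995716/7849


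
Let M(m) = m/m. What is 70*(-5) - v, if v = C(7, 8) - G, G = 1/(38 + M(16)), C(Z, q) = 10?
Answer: -14039/39 ≈ -359.97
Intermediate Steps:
M(m) = 1
G = 1/39 (G = 1/(38 + 1) = 1/39 ≈ 0.025641)
v = 389/39 (v = 10 - 1*1/39 = 10 - 1/39 = 389/39 ≈ 9.9744)
70*(-5) - v = 70*(-5) - 1*389/39 = -350 - 389/39 = -14039/39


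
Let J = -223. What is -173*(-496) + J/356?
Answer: 30547425/356 ≈ 85807.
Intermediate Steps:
-173*(-496) + J/356 = -173*(-496) - 223/356 = 85808 - 223*1/356 = 85808 - 223/356 = 30547425/356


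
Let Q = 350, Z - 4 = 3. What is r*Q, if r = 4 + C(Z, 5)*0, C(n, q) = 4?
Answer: 1400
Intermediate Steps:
Z = 7 (Z = 4 + 3 = 7)
r = 4 (r = 4 + 4*0 = 4 + 0 = 4)
r*Q = 4*350 = 1400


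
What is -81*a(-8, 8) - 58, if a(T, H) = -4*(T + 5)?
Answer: -1030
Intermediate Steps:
a(T, H) = -20 - 4*T (a(T, H) = -4*(5 + T) = -20 - 4*T)
-81*a(-8, 8) - 58 = -81*(-20 - 4*(-8)) - 58 = -81*(-20 + 32) - 58 = -81*12 - 58 = -972 - 58 = -1030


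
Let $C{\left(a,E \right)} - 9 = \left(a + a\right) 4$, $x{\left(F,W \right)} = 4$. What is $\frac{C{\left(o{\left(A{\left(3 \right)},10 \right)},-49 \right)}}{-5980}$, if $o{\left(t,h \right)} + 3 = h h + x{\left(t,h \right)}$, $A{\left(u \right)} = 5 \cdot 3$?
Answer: $- \frac{817}{5980} \approx -0.13662$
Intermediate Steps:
$A{\left(u \right)} = 15$
$o{\left(t,h \right)} = 1 + h^{2}$ ($o{\left(t,h \right)} = -3 + \left(h h + 4\right) = -3 + \left(h^{2} + 4\right) = -3 + \left(4 + h^{2}\right) = 1 + h^{2}$)
$C{\left(a,E \right)} = 9 + 8 a$ ($C{\left(a,E \right)} = 9 + \left(a + a\right) 4 = 9 + 2 a 4 = 9 + 8 a$)
$\frac{C{\left(o{\left(A{\left(3 \right)},10 \right)},-49 \right)}}{-5980} = \frac{9 + 8 \left(1 + 10^{2}\right)}{-5980} = \left(9 + 8 \left(1 + 100\right)\right) \left(- \frac{1}{5980}\right) = \left(9 + 8 \cdot 101\right) \left(- \frac{1}{5980}\right) = \left(9 + 808\right) \left(- \frac{1}{5980}\right) = 817 \left(- \frac{1}{5980}\right) = - \frac{817}{5980}$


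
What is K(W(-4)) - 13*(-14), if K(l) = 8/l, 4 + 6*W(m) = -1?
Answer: 862/5 ≈ 172.40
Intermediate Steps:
W(m) = -5/6 (W(m) = -2/3 + (1/6)*(-1) = -2/3 - 1/6 = -5/6)
K(W(-4)) - 13*(-14) = 8/(-5/6) - 13*(-14) = 8*(-6/5) + 182 = -48/5 + 182 = 862/5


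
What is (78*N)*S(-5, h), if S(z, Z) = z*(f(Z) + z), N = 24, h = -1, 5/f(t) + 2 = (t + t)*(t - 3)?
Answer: 39000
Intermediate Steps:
f(t) = 5/(-2 + 2*t*(-3 + t)) (f(t) = 5/(-2 + (t + t)*(t - 3)) = 5/(-2 + (2*t)*(-3 + t)) = 5/(-2 + 2*t*(-3 + t)))
S(z, Z) = z*(z + 5/(2*(-1 + Z² - 3*Z))) (S(z, Z) = z*(5/(2*(-1 + Z² - 3*Z)) + z) = z*(z + 5/(2*(-1 + Z² - 3*Z))))
(78*N)*S(-5, h) = (78*24)*(-5*(-5 - 5/(2*(1 - 1*(-1)² + 3*(-1))))) = 1872*(-5*(-5 - 5/(2*(1 - 1*1 - 3)))) = 1872*(-5*(-5 - 5/(2*(1 - 1 - 3)))) = 1872*(-5*(-5 - 5/2/(-3))) = 1872*(-5*(-5 - 5/2*(-⅓))) = 1872*(-5*(-5 + ⅚)) = 1872*(-5*(-25/6)) = 1872*(125/6) = 39000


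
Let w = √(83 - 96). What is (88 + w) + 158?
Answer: 246 + I*√13 ≈ 246.0 + 3.6056*I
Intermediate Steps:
w = I*√13 (w = √(-13) = I*√13 ≈ 3.6056*I)
(88 + w) + 158 = (88 + I*√13) + 158 = 246 + I*√13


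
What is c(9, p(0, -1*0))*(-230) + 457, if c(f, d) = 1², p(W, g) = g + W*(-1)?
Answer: 227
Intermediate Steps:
p(W, g) = g - W
c(f, d) = 1
c(9, p(0, -1*0))*(-230) + 457 = 1*(-230) + 457 = -230 + 457 = 227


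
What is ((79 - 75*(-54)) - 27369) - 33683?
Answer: -56923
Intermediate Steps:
((79 - 75*(-54)) - 27369) - 33683 = ((79 + 4050) - 27369) - 33683 = (4129 - 27369) - 33683 = -23240 - 33683 = -56923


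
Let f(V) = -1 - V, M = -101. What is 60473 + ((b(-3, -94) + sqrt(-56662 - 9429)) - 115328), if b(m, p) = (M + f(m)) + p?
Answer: -55048 + I*sqrt(66091) ≈ -55048.0 + 257.08*I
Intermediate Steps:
b(m, p) = -102 + p - m (b(m, p) = (-101 + (-1 - m)) + p = (-102 - m) + p = -102 + p - m)
60473 + ((b(-3, -94) + sqrt(-56662 - 9429)) - 115328) = 60473 + (((-102 - 94 - 1*(-3)) + sqrt(-56662 - 9429)) - 115328) = 60473 + (((-102 - 94 + 3) + sqrt(-66091)) - 115328) = 60473 + ((-193 + I*sqrt(66091)) - 115328) = 60473 + (-115521 + I*sqrt(66091)) = -55048 + I*sqrt(66091)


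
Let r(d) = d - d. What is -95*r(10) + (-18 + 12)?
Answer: -6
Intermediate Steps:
r(d) = 0
-95*r(10) + (-18 + 12) = -95*0 + (-18 + 12) = 0 - 6 = -6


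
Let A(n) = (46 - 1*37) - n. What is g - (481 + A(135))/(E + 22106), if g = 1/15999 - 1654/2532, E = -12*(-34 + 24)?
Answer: -25103195296/37515143157 ≈ -0.66915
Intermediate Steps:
A(n) = 9 - n (A(n) = (46 - 37) - n = 9 - n)
E = 120 (E = -12*(-10) = 120)
g = -4409969/6751578 (g = 1/15999 - 1654/2532 = 1/15999 - 1*827/1266 = 1/15999 - 827/1266 = -4409969/6751578 ≈ -0.65318)
g - (481 + A(135))/(E + 22106) = -4409969/6751578 - (481 + (9 - 1*135))/(120 + 22106) = -4409969/6751578 - (481 + (9 - 135))/22226 = -4409969/6751578 - (481 - 126)/22226 = -4409969/6751578 - 355/22226 = -25103195296/37515143157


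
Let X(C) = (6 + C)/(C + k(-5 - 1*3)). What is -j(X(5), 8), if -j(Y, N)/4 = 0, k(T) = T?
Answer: 0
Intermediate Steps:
X(C) = (6 + C)/(-8 + C) (X(C) = (6 + C)/(C + (-5 - 1*3)) = (6 + C)/(C + (-5 - 3)) = (6 + C)/(C - 8) = (6 + C)/(-8 + C))
j(Y, N) = 0 (j(Y, N) = -4*0 = 0)
-j(X(5), 8) = -1*0 = 0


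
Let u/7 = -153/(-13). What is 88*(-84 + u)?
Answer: -1848/13 ≈ -142.15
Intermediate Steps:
u = 1071/13 (u = 7*(-153/(-13)) = 7*(-153*(-1/13)) = 7*(153/13) = 1071/13 ≈ 82.385)
88*(-84 + u) = 88*(-84 + 1071/13) = 88*(-21/13) = -1848/13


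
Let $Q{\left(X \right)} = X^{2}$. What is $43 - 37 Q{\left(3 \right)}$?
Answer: $-290$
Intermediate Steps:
$43 - 37 Q{\left(3 \right)} = 43 - 37 \cdot 3^{2} = 43 - 333 = -290$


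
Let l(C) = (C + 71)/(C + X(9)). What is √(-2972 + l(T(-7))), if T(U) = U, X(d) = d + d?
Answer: 2*I*√89727/11 ≈ 54.463*I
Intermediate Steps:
X(d) = 2*d
l(C) = (71 + C)/(18 + C) (l(C) = (C + 71)/(C + 2*9) = (71 + C)/(C + 18) = (71 + C)/(18 + C))
√(-2972 + l(T(-7))) = √(-2972 + (71 - 7)/(18 - 7)) = √(-2972 + 64/11) = √(-32628/11) = 2*I*√89727/11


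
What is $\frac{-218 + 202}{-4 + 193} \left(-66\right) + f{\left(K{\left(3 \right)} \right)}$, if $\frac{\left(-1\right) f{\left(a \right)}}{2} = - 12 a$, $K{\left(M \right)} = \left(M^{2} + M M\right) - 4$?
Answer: $\frac{21520}{63} \approx 341.59$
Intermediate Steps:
$K{\left(M \right)} = -4 + 2 M^{2}$ ($K{\left(M \right)} = \left(M^{2} + M^{2}\right) - 4 = 2 M^{2} - 4 = -4 + 2 M^{2}$)
$f{\left(a \right)} = 24 a$ ($f{\left(a \right)} = - 2 \left(- 12 a\right) = 24 a$)
$\frac{-218 + 202}{-4 + 193} \left(-66\right) + f{\left(K{\left(3 \right)} \right)} = \frac{-218 + 202}{-4 + 193} \left(-66\right) + 24 \left(-4 + 2 \cdot 3^{2}\right) = - \frac{16}{189} \left(-66\right) + 24 \left(-4 + 2 \cdot 9\right) = \left(-16\right) \frac{1}{189} \left(-66\right) + 24 \left(-4 + 18\right) = \left(- \frac{16}{189}\right) \left(-66\right) + 24 \cdot 14 = \frac{352}{63} + 336 = \frac{21520}{63}$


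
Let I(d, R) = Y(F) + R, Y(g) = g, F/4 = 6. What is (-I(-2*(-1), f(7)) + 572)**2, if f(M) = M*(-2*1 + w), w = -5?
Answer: 356409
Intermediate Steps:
F = 24 (F = 4*6 = 24)
f(M) = -7*M (f(M) = M*(-2*1 - 5) = M*(-2 - 5) = M*(-7) = -7*M)
I(d, R) = 24 + R
(-I(-2*(-1), f(7)) + 572)**2 = (-(24 - 7*7) + 572)**2 = (-(24 - 49) + 572)**2 = (-1*(-25) + 572)**2 = (25 + 572)**2 = 597**2 = 356409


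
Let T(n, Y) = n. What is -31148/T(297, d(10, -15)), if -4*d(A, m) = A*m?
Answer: -31148/297 ≈ -104.88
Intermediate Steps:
d(A, m) = -A*m/4
-31148/T(297, d(10, -15)) = -31148/297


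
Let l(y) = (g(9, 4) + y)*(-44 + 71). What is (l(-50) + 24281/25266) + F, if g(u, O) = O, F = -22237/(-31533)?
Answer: -329396592487/265570926 ≈ -1240.3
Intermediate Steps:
F = 22237/31533 (F = -22237*(-1/31533) = 22237/31533 ≈ 0.70520)
l(y) = 108 + 27*y (l(y) = (4 + y)*(-44 + 71) = (4 + y)*27 = 108 + 27*y)
(l(-50) + 24281/25266) + F = ((108 + 27*(-50)) + 24281/25266) + 22237/31533 = ((108 - 1350) + 24281*(1/25266)) + 22237/31533 = (-1242 + 24281/25266) + 22237/31533 = -31356091/25266 + 22237/31533 = -329396592487/265570926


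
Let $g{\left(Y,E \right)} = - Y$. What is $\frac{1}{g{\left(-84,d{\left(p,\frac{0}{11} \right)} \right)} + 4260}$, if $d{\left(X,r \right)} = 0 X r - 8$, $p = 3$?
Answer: $\frac{1}{4344} \approx 0.0002302$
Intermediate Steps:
$d{\left(X,r \right)} = -8$ ($d{\left(X,r \right)} = 0 r - 8 = 0 - 8 = -8$)
$\frac{1}{g{\left(-84,d{\left(p,\frac{0}{11} \right)} \right)} + 4260} = \frac{1}{\left(-1\right) \left(-84\right) + 4260} = \frac{1}{84 + 4260} = \frac{1}{4344}$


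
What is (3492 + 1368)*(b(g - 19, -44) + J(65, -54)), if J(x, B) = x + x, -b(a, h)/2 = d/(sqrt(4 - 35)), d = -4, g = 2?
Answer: 631800 - 38880*I*sqrt(31)/31 ≈ 6.318e+5 - 6983.1*I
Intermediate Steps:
b(a, h) = -8*I*sqrt(31)/31 (b(a, h) = -(-8)/(sqrt(4 - 35)) = -(-8)/(sqrt(-31)) = -(-8)/(I*sqrt(31)) = -(-8)*(-I*sqrt(31)/31) = -8*I*sqrt(31)/31)
J(x, B) = 2*x
(3492 + 1368)*(b(g - 19, -44) + J(65, -54)) = (3492 + 1368)*(-8*I*sqrt(31)/31 + 2*65) = 4860*(-8*I*sqrt(31)/31 + 130) = 4860*(130 - 8*I*sqrt(31)/31) = 631800 - 38880*I*sqrt(31)/31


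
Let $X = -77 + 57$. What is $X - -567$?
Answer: $547$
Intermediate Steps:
$X = -20$
$X - -567 = -20 - -567 = -20 + 567 = 547$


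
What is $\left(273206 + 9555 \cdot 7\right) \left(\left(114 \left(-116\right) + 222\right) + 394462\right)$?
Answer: $129731112860$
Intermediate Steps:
$\left(273206 + 9555 \cdot 7\right) \left(\left(114 \left(-116\right) + 222\right) + 394462\right) = \left(273206 + 66885\right) \left(\left(-13224 + 222\right) + 394462\right) = 340091 \left(-13002 + 394462\right) = 340091 \cdot 381460 = 129731112860$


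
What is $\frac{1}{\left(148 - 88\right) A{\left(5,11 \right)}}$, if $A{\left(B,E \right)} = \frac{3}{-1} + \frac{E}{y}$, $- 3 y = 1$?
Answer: $- \frac{1}{2160} \approx -0.00046296$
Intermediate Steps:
$y = - \frac{1}{3}$ ($y = \left(- \frac{1}{3}\right) 1 = - \frac{1}{3} \approx -0.33333$)
$A{\left(B,E \right)} = -3 - 3 E$ ($A{\left(B,E \right)} = \frac{3}{-1} + \frac{E}{- \frac{1}{3}} = 3 \left(-1\right) + E \left(-3\right) = -3 - 3 E$)
$\frac{1}{\left(148 - 88\right) A{\left(5,11 \right)}} = \frac{1}{\left(148 - 88\right) \left(-3 - 33\right)} = \frac{1}{60 \left(-3 - 33\right)} = \frac{1}{60 \left(-36\right)} = \frac{1}{-2160} = - \frac{1}{2160}$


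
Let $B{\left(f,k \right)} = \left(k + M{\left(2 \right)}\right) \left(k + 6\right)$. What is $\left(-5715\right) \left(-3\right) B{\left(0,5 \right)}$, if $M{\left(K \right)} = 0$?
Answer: $942975$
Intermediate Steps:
$B{\left(f,k \right)} = k \left(6 + k\right)$ ($B{\left(f,k \right)} = \left(k + 0\right) \left(k + 6\right) = k \left(6 + k\right)$)
$\left(-5715\right) \left(-3\right) B{\left(0,5 \right)} = \left(-5715\right) \left(-3\right) 5 \left(6 + 5\right) = 17145 \cdot 5 \cdot 11 = 17145 \cdot 55 = 942975$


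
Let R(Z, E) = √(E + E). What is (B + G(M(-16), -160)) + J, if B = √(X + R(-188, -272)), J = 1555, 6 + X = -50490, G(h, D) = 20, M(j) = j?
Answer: 1575 + 2*√(-12624 + I*√34) ≈ 1575.1 + 224.71*I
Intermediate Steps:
X = -50496 (X = -6 - 50490 = -50496)
R(Z, E) = √2*√E (R(Z, E) = √(2*E) = √2*√E)
B = √(-50496 + 4*I*√34) (B = √(-50496 + √2*√(-272)) = √(-50496 + √2*(4*I*√17)) = √(-50496 + 4*I*√34) ≈ 0.0519 + 224.71*I)
(B + G(M(-16), -160)) + J = (2*√(-12624 + I*√34) + 20) + 1555 = (20 + 2*√(-12624 + I*√34)) + 1555 = 1575 + 2*√(-12624 + I*√34)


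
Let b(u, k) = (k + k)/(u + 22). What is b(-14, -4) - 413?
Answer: -414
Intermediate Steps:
b(u, k) = 2*k/(22 + u) (b(u, k) = (2*k)/(22 + u) = 2*k/(22 + u))
b(-14, -4) - 413 = 2*(-4)/(22 - 14) - 413 = 2*(-4)/8 - 413 = 2*(-4)*(⅛) - 413 = -1 - 413 = -414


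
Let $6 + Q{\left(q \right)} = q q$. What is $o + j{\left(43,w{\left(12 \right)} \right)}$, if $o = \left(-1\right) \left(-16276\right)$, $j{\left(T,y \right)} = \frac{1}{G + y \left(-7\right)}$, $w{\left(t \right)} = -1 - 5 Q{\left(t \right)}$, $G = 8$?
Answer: $\frac{78857221}{4845} \approx 16276.0$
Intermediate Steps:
$Q{\left(q \right)} = -6 + q^{2}$ ($Q{\left(q \right)} = -6 + q q = -6 + q^{2}$)
$w{\left(t \right)} = 29 - 5 t^{2}$ ($w{\left(t \right)} = -1 - 5 \left(-6 + t^{2}\right) = -1 - \left(-30 + 5 t^{2}\right) = 29 - 5 t^{2}$)
$j{\left(T,y \right)} = \frac{1}{8 - 7 y}$ ($j{\left(T,y \right)} = \frac{1}{8 + y \left(-7\right)} = \frac{1}{8 - 7 y}$)
$o = 16276$
$o + j{\left(43,w{\left(12 \right)} \right)} = 16276 - \frac{1}{-8 + 7 \left(29 - 5 \cdot 12^{2}\right)} = 16276 - \frac{1}{-8 + 7 \left(29 - 720\right)} = 16276 - \frac{1}{-8 + 7 \left(-691\right)} = 16276 - \frac{1}{-8 - 4837} = 16276 - \frac{1}{-4845} = 16276 - - \frac{1}{4845} = 16276 + \frac{1}{4845} = \frac{78857221}{4845}$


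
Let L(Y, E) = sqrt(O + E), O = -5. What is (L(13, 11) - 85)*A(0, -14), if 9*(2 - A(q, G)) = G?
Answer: -2720/9 + 32*sqrt(6)/9 ≈ -293.51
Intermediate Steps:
A(q, G) = 2 - G/9
L(Y, E) = sqrt(-5 + E)
(L(13, 11) - 85)*A(0, -14) = (sqrt(-5 + 11) - 85)*(2 - 1/9*(-14)) = (sqrt(6) - 85)*(2 + 14/9) = (-85 + sqrt(6))*(32/9) = -2720/9 + 32*sqrt(6)/9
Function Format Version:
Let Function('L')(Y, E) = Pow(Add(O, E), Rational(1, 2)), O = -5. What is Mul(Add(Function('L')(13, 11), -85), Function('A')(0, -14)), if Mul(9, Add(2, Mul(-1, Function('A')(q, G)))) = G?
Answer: Add(Rational(-2720, 9), Mul(Rational(32, 9), Pow(6, Rational(1, 2)))) ≈ -293.51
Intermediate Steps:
Function('A')(q, G) = Add(2, Mul(Rational(-1, 9), G))
Function('L')(Y, E) = Pow(Add(-5, E), Rational(1, 2))
Mul(Add(Function('L')(13, 11), -85), Function('A')(0, -14)) = Mul(Add(Pow(Add(-5, 11), Rational(1, 2)), -85), Add(2, Mul(Rational(-1, 9), -14))) = Mul(Add(Pow(6, Rational(1, 2)), -85), Add(2, Rational(14, 9))) = Mul(Add(-85, Pow(6, Rational(1, 2))), Rational(32, 9)) = Add(Rational(-2720, 9), Mul(Rational(32, 9), Pow(6, Rational(1, 2))))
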